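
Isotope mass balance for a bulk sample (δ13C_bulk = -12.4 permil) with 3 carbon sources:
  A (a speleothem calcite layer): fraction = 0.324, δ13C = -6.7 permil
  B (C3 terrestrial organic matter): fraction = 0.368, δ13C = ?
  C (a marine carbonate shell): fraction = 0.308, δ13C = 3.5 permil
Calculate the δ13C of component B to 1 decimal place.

Isotope mass balance: δ_bulk = Σ fᵢ·δᵢ.
-12.4 = 0.324×(-6.7) + 0.368×δ_B + 0.308×(3.5)
0.368·δ_B = -12.4 − (-1.093) = -11.307
δ_B = -11.307 / 0.368 = -30.73 permil

-30.7 permil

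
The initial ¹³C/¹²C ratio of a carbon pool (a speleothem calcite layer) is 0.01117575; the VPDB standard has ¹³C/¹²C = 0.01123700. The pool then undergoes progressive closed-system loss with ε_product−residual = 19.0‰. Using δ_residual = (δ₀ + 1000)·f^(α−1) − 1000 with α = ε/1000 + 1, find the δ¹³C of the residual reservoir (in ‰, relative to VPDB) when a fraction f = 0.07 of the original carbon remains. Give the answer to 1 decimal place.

δ₀ = (0.01117575/0.01123700 − 1)×1000 = (0.994549 − 1)×1000 = -5.451‰
α − 1 = ε/1000 = 0.0190
f^(α−1) = 0.07^(0.0190) = 0.950729
δ_res = (-5.451 + 1000) × 0.950729 − 1000 = 945.547 − 1000 = -54.45‰

-54.5‰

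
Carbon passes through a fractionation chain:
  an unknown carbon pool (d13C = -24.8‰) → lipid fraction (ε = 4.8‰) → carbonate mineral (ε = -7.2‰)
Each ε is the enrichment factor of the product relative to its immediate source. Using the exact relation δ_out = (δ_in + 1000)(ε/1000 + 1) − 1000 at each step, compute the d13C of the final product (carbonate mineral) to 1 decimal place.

-27.2‰

step 1: δ = (-24.80 + 1000)·(4.8/1000 + 1) − 1000 = -20.12‰
step 2: δ = (-20.12 + 1000)·(-7.2/1000 + 1) − 1000 = -27.17‰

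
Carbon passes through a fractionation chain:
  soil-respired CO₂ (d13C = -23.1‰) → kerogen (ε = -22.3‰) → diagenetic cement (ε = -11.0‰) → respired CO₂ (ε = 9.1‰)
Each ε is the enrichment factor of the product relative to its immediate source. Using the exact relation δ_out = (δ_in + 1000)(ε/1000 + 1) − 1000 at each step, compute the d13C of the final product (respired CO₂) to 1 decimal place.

-46.8‰

step 1: δ = (-23.10 + 1000)·(-22.3/1000 + 1) − 1000 = -44.88‰
step 2: δ = (-44.88 + 1000)·(-11.0/1000 + 1) − 1000 = -55.39‰
step 3: δ = (-55.39 + 1000)·(9.1/1000 + 1) − 1000 = -46.80‰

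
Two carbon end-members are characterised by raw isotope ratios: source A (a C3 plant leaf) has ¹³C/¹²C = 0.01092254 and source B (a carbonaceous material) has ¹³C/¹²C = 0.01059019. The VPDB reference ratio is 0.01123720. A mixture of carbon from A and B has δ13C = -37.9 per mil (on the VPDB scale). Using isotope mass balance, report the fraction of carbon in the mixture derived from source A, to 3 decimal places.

0.665

δ_A = (0.01092254/0.01123720 − 1)×1000 = (0.971998 − 1)×1000 = -28.002 per mil
δ_B = (0.01059019/0.01123720 − 1)×1000 = (0.942422 − 1)×1000 = -57.578 per mil
f_A = (δ_mix − δ_B)/(δ_A − δ_B) = (-37.9 − (-57.578))/(-28.002 − (-57.578))
f_A = 19.678 / 29.576 = 0.6653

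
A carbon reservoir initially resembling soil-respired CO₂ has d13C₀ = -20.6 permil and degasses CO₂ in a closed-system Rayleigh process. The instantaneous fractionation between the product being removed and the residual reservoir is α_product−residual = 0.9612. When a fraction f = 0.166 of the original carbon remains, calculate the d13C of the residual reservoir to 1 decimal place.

Rayleigh residual: δ_res = (δ₀ + 1000)·f^(α−1) − 1000
α − 1 = -0.03880
f^(α−1) = 0.166^(-0.03880) = 1.072161
δ_res = (-20.6 + 1000) × 1.072161 − 1000 = 1050.074 − 1000 = 50.07 permil

50.1 permil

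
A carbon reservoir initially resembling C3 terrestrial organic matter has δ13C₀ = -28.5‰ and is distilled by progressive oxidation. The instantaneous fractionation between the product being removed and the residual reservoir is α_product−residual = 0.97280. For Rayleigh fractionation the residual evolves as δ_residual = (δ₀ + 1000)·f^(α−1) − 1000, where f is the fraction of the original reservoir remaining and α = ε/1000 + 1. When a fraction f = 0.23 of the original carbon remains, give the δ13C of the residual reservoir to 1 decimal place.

11.1‰

Rayleigh residual: δ_res = (δ₀ + 1000)·f^(α−1) − 1000
α − 1 = -0.02720
f^(α−1) = 0.23^(-0.02720) = 1.040785
δ_res = (-28.5 + 1000) × 1.040785 − 1000 = 1011.123 − 1000 = 11.12‰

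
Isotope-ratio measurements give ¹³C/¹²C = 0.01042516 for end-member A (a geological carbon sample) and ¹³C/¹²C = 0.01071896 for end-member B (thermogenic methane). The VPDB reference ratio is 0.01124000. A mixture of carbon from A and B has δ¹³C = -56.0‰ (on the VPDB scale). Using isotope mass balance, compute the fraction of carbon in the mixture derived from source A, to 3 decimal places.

0.369

δ_A = (0.01042516/0.01124000 − 1)×1000 = (0.927505 − 1)×1000 = -72.495‰
δ_B = (0.01071896/0.01124000 − 1)×1000 = (0.953644 − 1)×1000 = -46.356‰
f_A = (δ_mix − δ_B)/(δ_A − δ_B) = (-56.0 − (-46.356))/(-72.495 − (-46.356))
f_A = -9.644 / -26.139 = 0.3690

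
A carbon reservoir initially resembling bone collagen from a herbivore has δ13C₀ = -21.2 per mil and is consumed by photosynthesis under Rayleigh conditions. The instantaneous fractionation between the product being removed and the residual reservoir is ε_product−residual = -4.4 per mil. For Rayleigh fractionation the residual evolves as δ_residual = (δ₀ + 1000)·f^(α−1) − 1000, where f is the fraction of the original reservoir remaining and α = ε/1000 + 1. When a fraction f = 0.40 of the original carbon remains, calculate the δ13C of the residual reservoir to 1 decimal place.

-17.2 per mil

Rayleigh residual: δ_res = (δ₀ + 1000)·f^(α−1) − 1000
α = ε/1000 + 1 = 0.99560, so α − 1 = -0.00440
f^(α−1) = 0.40^(-0.00440) = 1.004040
δ_res = (-21.2 + 1000) × 1.004040 − 1000 = 982.754 − 1000 = -17.25 per mil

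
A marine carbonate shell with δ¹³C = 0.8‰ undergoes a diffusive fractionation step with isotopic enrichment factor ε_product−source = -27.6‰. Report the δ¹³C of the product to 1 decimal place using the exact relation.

To first order, δ_product ≈ δ_source + ε = -26.8‰.
Exactly, δ_product = (δ_source + 1000)·(ε/1000 + 1) − 1000.
δ_product = (0.8 + 1000) × (-27.6/1000 + 1) − 1000
δ_product = -26.82‰

-26.8‰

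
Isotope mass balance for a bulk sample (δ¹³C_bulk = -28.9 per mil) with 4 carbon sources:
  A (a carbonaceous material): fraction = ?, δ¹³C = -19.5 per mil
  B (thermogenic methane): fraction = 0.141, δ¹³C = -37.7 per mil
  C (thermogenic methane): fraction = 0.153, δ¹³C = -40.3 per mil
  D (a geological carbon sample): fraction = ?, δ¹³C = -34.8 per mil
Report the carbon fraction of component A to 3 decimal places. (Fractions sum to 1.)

0.467

Let f_A and f_D be the unknown fractions; fractions sum to 1 so f_A + f_D = 0.706.
Mass balance: Σ fᵢ·δᵢ = δ_bulk ⇒ f_A·(-19.5) + f_D·(-34.8) = -28.9 − (-11.482) = -17.418
Substitute f_D = 0.706 − f_A:
f_A·(-19.5 − -34.8) = -17.418 − 0.706×(-34.8) = 7.150
f_A = 7.150 / 15.3 = 0.4673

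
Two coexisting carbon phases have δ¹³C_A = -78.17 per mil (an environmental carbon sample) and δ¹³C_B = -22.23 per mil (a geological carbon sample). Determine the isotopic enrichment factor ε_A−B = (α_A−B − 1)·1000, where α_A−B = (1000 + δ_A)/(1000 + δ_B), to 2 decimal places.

-57.21 per mil

α_A−B = (1000 + -78.17) / (1000 + -22.23) = 921.83 / 977.77 = 0.942788
ε_A−B = (0.942788 − 1) × 1000 = -57.212 per mil
(The approximation ε ≈ δ_A − δ_B would give -55.94 per mil.)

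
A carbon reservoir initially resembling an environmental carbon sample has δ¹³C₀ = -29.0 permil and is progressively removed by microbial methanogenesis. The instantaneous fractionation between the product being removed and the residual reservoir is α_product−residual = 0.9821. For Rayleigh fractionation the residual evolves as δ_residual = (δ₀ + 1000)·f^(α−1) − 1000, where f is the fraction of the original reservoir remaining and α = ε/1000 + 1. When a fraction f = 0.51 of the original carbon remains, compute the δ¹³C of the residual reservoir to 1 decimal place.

Rayleigh residual: δ_res = (δ₀ + 1000)·f^(α−1) − 1000
α − 1 = -0.01790
f^(α−1) = 0.51^(-0.01790) = 1.012126
δ_res = (-29.0 + 1000) × 1.012126 − 1000 = 982.774 − 1000 = -17.23 permil

-17.2 permil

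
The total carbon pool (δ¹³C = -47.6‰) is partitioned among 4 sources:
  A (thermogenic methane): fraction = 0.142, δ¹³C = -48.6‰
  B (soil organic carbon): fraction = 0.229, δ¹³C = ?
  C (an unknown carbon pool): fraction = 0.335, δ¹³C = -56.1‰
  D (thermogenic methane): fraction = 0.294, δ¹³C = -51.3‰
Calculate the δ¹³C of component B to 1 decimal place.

Isotope mass balance: δ_bulk = Σ fᵢ·δᵢ.
-47.6 = 0.142×(-48.6) + 0.229×δ_B + 0.335×(-56.1) + 0.294×(-51.3)
0.229·δ_B = -47.6 − (-40.777) = -6.823
δ_B = -6.823 / 0.229 = -29.80‰

-29.8‰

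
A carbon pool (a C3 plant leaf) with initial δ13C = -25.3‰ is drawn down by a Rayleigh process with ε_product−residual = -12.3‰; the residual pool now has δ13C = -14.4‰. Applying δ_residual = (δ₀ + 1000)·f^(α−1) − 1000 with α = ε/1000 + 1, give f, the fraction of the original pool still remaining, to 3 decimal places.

0.405

α − 1 = ε/1000 = -0.0123
(δ_res + 1000)/(δ₀ + 1000) = (-14.4 + 1000)/(-25.3 + 1000) = 985.6/974.7 = 1.011183
f = 1.011183^(1/-0.0123) = exp(ln(1.011183)/-0.0123) = exp(0.01112/-0.0123)
f = exp(-0.9041) = 0.4049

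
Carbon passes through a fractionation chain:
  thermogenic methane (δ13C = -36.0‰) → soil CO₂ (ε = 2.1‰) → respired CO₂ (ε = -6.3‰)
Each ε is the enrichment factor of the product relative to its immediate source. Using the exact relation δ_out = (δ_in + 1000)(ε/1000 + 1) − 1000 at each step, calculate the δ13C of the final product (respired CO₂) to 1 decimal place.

-40.1‰

step 1: δ = (-36.00 + 1000)·(2.1/1000 + 1) − 1000 = -33.98‰
step 2: δ = (-33.98 + 1000)·(-6.3/1000 + 1) − 1000 = -40.06‰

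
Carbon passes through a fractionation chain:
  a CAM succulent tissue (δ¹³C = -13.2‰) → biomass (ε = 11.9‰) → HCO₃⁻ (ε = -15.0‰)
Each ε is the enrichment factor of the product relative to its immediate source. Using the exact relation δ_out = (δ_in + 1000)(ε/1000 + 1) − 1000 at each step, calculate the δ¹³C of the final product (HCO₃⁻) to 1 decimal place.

step 1: δ = (-13.20 + 1000)·(11.9/1000 + 1) − 1000 = -1.46‰
step 2: δ = (-1.46 + 1000)·(-15.0/1000 + 1) − 1000 = -16.44‰

-16.4‰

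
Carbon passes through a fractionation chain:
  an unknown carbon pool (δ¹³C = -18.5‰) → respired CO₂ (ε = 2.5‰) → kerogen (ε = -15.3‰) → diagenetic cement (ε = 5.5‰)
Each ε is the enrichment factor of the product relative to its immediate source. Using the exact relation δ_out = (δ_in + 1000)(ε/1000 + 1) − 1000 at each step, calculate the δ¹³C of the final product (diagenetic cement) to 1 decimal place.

step 1: δ = (-18.50 + 1000)·(2.5/1000 + 1) − 1000 = -16.05‰
step 2: δ = (-16.05 + 1000)·(-15.3/1000 + 1) − 1000 = -31.10‰
step 3: δ = (-31.10 + 1000)·(5.5/1000 + 1) − 1000 = -25.77‰

-25.8‰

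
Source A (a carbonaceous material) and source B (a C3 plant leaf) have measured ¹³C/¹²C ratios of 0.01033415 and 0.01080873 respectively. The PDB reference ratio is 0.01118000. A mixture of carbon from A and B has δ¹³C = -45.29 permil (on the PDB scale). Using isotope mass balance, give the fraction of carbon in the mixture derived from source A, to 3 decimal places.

δ_A = (0.01033415/0.01118000 − 1)×1000 = (0.924343 − 1)×1000 = -75.657 permil
δ_B = (0.01080873/0.01118000 − 1)×1000 = (0.966792 − 1)×1000 = -33.208 permil
f_A = (δ_mix − δ_B)/(δ_A − δ_B) = (-45.29 − (-33.208))/(-75.657 − (-33.208))
f_A = -12.082 / -42.449 = 0.2846

0.285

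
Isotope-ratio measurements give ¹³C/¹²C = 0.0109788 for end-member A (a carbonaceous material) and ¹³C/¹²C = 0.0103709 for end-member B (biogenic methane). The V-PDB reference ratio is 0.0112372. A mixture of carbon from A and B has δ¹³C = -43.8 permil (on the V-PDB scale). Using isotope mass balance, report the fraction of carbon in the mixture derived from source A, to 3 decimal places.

δ_A = (0.0109788/0.0112372 − 1)×1000 = (0.977005 − 1)×1000 = -22.995 permil
δ_B = (0.0103709/0.0112372 − 1)×1000 = (0.922908 − 1)×1000 = -77.092 permil
f_A = (δ_mix − δ_B)/(δ_A − δ_B) = (-43.8 − (-77.092))/(-22.995 − (-77.092))
f_A = 33.292 / 54.097 = 0.6154

0.615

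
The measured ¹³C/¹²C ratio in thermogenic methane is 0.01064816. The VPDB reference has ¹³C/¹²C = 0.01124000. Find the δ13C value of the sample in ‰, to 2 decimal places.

-52.65‰

δ13C = (R_sample / R_standard − 1) × 1000
R_sample / R_standard = 0.01064816 / 0.01124000 = 0.947345
δ13C = (0.947345 − 1) × 1000 = -52.655‰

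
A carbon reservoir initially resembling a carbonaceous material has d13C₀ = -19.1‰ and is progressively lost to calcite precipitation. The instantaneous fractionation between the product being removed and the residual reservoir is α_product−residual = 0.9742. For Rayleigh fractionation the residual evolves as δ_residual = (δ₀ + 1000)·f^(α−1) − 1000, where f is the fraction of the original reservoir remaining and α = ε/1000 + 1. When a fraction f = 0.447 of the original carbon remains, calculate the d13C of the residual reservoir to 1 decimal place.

1.5‰

Rayleigh residual: δ_res = (δ₀ + 1000)·f^(α−1) − 1000
α − 1 = -0.02580
f^(α−1) = 0.447^(-0.02580) = 1.020991
δ_res = (-19.1 + 1000) × 1.020991 − 1000 = 1001.490 − 1000 = 1.49‰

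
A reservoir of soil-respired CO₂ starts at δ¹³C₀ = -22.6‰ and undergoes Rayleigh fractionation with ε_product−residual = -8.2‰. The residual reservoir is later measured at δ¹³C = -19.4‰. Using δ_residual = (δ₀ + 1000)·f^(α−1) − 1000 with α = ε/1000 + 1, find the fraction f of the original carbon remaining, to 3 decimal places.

α − 1 = ε/1000 = -0.0082
(δ_res + 1000)/(δ₀ + 1000) = (-19.4 + 1000)/(-22.6 + 1000) = 980.6/977.4 = 1.003274
f = 1.003274^(1/-0.0082) = exp(ln(1.003274)/-0.0082) = exp(0.00327/-0.0082)
f = exp(-0.3986) = 0.6712

0.671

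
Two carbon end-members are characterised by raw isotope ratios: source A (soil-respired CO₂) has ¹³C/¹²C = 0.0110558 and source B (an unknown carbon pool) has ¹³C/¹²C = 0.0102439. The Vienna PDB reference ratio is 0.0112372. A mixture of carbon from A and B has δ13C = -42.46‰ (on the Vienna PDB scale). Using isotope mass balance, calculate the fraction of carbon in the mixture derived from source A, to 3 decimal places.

0.636

δ_A = (0.0110558/0.0112372 − 1)×1000 = (0.983857 − 1)×1000 = -16.143‰
δ_B = (0.0102439/0.0112372 − 1)×1000 = (0.911606 − 1)×1000 = -88.394‰
f_A = (δ_mix − δ_B)/(δ_A − δ_B) = (-42.46 − (-88.394))/(-16.143 − (-88.394))
f_A = 45.934 / 72.251 = 0.6358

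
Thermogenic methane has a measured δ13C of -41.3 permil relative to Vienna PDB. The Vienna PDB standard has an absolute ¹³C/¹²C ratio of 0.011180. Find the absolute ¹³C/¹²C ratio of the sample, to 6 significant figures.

0.0107183

R_sample = R_standard × (δ13C/1000 + 1)
R_sample = 0.011180 × (-41.3/1000 + 1) = 0.011180 × 0.958700
R_sample = 0.0107183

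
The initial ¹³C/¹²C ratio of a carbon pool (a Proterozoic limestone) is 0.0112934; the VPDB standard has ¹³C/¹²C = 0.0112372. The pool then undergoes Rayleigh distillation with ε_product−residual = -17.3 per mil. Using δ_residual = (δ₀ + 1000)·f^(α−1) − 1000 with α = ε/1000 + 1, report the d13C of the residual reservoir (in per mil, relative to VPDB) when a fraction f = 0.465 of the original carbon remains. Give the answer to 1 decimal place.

δ₀ = (0.0112934/0.0112372 − 1)×1000 = (1.005001 − 1)×1000 = 5.001 per mil
α − 1 = ε/1000 = -0.0173
f^(α−1) = 0.465^(-0.0173) = 1.013335
δ_res = (5.001 + 1000) × 1.013335 − 1000 = 1018.403 − 1000 = 18.40 per mil

18.4 per mil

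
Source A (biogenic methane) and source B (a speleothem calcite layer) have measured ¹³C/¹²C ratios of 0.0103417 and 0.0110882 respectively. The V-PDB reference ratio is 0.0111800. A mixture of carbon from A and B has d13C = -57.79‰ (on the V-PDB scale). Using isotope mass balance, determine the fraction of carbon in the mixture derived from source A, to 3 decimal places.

0.743

δ_A = (0.0103417/0.0111800 − 1)×1000 = (0.925018 − 1)×1000 = -74.982‰
δ_B = (0.0110882/0.0111800 − 1)×1000 = (0.991789 − 1)×1000 = -8.211‰
f_A = (δ_mix − δ_B)/(δ_A − δ_B) = (-57.79 − (-8.211))/(-74.982 − (-8.211))
f_A = -49.579 / -66.771 = 0.7425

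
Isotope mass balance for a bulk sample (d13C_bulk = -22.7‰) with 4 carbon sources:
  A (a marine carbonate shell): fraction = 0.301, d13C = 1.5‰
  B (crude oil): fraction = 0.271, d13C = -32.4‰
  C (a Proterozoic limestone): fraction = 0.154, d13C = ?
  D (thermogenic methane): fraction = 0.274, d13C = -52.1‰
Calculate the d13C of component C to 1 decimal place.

-0.6‰

Isotope mass balance: δ_bulk = Σ fᵢ·δᵢ.
-22.7 = 0.301×(1.5) + 0.271×(-32.4) + 0.154×δ_C + 0.274×(-52.1)
0.154·δ_C = -22.7 − (-22.604) = -0.096
δ_C = -0.096 / 0.154 = -0.62‰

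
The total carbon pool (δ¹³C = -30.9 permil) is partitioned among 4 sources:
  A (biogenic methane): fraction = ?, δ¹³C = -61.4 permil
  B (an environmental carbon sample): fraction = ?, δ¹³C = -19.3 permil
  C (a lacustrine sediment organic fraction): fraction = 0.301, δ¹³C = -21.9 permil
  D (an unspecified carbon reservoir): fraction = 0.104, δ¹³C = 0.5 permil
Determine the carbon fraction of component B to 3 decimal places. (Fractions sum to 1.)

Let f_B and f_A be the unknown fractions; fractions sum to 1 so f_B + f_A = 0.595.
Mass balance: Σ fᵢ·δᵢ = δ_bulk ⇒ f_B·(-19.3) + f_A·(-61.4) = -30.9 − (-6.540) = -24.360
Substitute f_A = 0.595 − f_B:
f_B·(-19.3 − -61.4) = -24.360 − 0.595×(-61.4) = 12.173
f_B = 12.173 / 42.1 = 0.2891

0.289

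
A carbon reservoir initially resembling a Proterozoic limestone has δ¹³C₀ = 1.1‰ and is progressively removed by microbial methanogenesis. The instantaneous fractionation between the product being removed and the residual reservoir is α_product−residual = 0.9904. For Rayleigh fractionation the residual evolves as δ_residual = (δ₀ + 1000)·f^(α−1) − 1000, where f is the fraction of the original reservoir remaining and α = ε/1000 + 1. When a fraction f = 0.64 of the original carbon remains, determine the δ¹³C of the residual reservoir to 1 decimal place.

5.4‰

Rayleigh residual: δ_res = (δ₀ + 1000)·f^(α−1) − 1000
α − 1 = -0.00960
f^(α−1) = 0.64^(-0.00960) = 1.004294
δ_res = (1.1 + 1000) × 1.004294 − 1000 = 1005.398 − 1000 = 5.40‰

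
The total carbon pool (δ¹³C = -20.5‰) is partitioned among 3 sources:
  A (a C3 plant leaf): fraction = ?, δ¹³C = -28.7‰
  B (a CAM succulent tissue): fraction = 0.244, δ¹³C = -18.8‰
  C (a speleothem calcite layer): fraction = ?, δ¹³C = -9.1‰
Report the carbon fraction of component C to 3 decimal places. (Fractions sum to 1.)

Let f_C and f_A be the unknown fractions; fractions sum to 1 so f_C + f_A = 0.756.
Mass balance: Σ fᵢ·δᵢ = δ_bulk ⇒ f_C·(-9.1) + f_A·(-28.7) = -20.5 − (-4.587) = -15.913
Substitute f_A = 0.756 − f_C:
f_C·(-9.1 − -28.7) = -15.913 − 0.756×(-28.7) = 5.784
f_C = 5.784 / 19.6 = 0.2951

0.295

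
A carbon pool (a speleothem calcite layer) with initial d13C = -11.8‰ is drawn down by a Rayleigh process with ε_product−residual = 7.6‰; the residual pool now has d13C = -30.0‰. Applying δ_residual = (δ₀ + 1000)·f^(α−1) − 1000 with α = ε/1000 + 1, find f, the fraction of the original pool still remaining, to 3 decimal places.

0.087

α − 1 = ε/1000 = 0.0076
(δ_res + 1000)/(δ₀ + 1000) = (-30.0 + 1000)/(-11.8 + 1000) = 970.0/988.2 = 0.981583
f = 0.981583^(1/0.0076) = exp(ln(0.981583)/0.0076) = exp(-0.01859/0.0076)
f = exp(-2.4459) = 0.0866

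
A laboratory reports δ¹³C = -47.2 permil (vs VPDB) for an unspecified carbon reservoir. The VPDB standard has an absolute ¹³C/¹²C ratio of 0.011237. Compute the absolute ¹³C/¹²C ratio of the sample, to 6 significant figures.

0.0107066

R_sample = R_standard × (δ¹³C/1000 + 1)
R_sample = 0.011237 × (-47.2/1000 + 1) = 0.011237 × 0.952800
R_sample = 0.0107066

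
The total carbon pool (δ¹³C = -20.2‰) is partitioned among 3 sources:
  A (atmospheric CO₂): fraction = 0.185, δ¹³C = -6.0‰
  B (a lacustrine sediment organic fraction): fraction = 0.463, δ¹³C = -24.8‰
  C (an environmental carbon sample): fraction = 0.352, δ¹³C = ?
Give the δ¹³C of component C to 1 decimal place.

-21.6‰

Isotope mass balance: δ_bulk = Σ fᵢ·δᵢ.
-20.2 = 0.185×(-6.0) + 0.463×(-24.8) + 0.352×δ_C
0.352·δ_C = -20.2 − (-12.592) = -7.608
δ_C = -7.608 / 0.352 = -21.61‰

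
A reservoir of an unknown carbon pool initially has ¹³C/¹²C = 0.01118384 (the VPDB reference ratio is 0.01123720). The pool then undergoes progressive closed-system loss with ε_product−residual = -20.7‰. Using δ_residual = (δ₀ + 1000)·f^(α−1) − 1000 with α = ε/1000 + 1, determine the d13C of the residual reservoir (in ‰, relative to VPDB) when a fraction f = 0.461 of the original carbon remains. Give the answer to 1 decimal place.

11.3‰

δ₀ = (0.01118384/0.01123720 − 1)×1000 = (0.995251 − 1)×1000 = -4.749‰
α − 1 = ε/1000 = -0.0207
f^(α−1) = 0.461^(-0.0207) = 1.016158
δ_res = (-4.749 + 1000) × 1.016158 − 1000 = 1011.333 − 1000 = 11.33‰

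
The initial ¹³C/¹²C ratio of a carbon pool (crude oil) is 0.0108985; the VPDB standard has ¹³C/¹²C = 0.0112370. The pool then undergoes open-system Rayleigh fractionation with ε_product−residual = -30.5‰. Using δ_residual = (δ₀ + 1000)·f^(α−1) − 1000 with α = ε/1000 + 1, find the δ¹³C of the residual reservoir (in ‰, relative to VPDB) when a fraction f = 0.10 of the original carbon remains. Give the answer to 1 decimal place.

δ₀ = (0.0108985/0.0112370 − 1)×1000 = (0.969876 − 1)×1000 = -30.124‰
α − 1 = ε/1000 = -0.0305
f^(α−1) = 0.10^(-0.0305) = 1.072754
δ_res = (-30.124 + 1000) × 1.072754 − 1000 = 1040.438 − 1000 = 40.44‰

40.4‰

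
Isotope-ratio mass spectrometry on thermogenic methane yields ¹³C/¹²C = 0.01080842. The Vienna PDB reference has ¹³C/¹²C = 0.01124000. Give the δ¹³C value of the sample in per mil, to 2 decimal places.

-38.40 per mil

δ¹³C = (R_sample / R_standard − 1) × 1000
R_sample / R_standard = 0.01080842 / 0.01124000 = 0.961603
δ¹³C = (0.961603 − 1) × 1000 = -38.397 per mil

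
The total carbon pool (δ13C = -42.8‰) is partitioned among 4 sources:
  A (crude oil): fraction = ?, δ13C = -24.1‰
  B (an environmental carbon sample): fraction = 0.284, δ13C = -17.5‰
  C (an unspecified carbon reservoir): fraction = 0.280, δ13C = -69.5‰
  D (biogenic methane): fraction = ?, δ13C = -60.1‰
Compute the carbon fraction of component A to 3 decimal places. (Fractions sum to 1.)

0.218

Let f_A and f_D be the unknown fractions; fractions sum to 1 so f_A + f_D = 0.436.
Mass balance: Σ fᵢ·δᵢ = δ_bulk ⇒ f_A·(-24.1) + f_D·(-60.1) = -42.8 − (-24.430) = -18.370
Substitute f_D = 0.436 − f_A:
f_A·(-24.1 − -60.1) = -18.370 − 0.436×(-60.1) = 7.834
f_A = 7.834 / 36.0 = 0.2176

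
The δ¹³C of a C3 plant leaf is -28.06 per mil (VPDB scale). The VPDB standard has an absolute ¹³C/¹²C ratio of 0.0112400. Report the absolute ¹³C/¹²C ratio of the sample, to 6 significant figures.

0.0109246

R_sample = R_standard × (δ¹³C/1000 + 1)
R_sample = 0.0112400 × (-28.06/1000 + 1) = 0.0112400 × 0.971940
R_sample = 0.0109246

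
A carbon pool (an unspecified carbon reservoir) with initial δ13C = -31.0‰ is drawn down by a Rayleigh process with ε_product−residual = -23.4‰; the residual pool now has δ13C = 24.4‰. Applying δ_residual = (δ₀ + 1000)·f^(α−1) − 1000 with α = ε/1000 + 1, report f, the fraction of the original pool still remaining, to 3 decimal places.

α − 1 = ε/1000 = -0.0234
(δ_res + 1000)/(δ₀ + 1000) = (24.4 + 1000)/(-31.0 + 1000) = 1024.4/969.0 = 1.057172
f = 1.057172^(1/-0.0234) = exp(ln(1.057172)/-0.0234) = exp(0.05560/-0.0234)
f = exp(-2.3760) = 0.0929

0.093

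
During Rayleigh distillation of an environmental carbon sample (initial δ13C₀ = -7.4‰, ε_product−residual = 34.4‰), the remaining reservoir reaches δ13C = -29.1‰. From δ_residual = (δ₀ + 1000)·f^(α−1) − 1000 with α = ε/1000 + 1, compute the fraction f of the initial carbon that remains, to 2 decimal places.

0.53

α − 1 = ε/1000 = 0.0344
(δ_res + 1000)/(δ₀ + 1000) = (-29.1 + 1000)/(-7.4 + 1000) = 970.9/992.6 = 0.978138
f = 0.978138^(1/0.0344) = exp(ln(0.978138)/0.0344) = exp(-0.02210/0.0344)
f = exp(-0.6426) = 0.5259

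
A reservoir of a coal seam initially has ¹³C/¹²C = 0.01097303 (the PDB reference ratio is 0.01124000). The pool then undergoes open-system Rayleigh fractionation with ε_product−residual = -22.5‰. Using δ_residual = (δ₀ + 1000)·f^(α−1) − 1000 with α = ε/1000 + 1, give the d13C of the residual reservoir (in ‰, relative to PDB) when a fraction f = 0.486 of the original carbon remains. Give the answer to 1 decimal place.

-7.8‰

δ₀ = (0.01097303/0.01124000 − 1)×1000 = (0.976248 − 1)×1000 = -23.752‰
α − 1 = ε/1000 = -0.0225
f^(α−1) = 0.486^(-0.0225) = 1.016367
δ_res = (-23.752 + 1000) × 1.016367 − 1000 = 992.227 − 1000 = -7.77‰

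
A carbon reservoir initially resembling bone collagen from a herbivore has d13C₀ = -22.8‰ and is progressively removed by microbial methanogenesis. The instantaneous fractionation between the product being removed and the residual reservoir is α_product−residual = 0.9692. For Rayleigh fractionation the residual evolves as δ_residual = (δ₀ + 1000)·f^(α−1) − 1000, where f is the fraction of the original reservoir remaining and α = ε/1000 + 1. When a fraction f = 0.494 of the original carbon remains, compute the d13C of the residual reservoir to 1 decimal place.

-1.3‰

Rayleigh residual: δ_res = (δ₀ + 1000)·f^(α−1) − 1000
α − 1 = -0.03080
f^(α−1) = 0.494^(-0.03080) = 1.021958
δ_res = (-22.8 + 1000) × 1.021958 − 1000 = 998.658 − 1000 = -1.34‰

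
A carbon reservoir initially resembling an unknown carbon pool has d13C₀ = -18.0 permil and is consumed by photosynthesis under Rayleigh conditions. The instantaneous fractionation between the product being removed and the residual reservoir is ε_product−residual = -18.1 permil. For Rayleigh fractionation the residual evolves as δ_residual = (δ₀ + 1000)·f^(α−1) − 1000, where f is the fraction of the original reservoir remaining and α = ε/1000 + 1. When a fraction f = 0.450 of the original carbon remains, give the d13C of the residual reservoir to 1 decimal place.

Rayleigh residual: δ_res = (δ₀ + 1000)·f^(α−1) − 1000
α = ε/1000 + 1 = 0.98190, so α − 1 = -0.01810
f^(α−1) = 0.450^(-0.01810) = 1.014558
δ_res = (-18.0 + 1000) × 1.014558 − 1000 = 996.296 − 1000 = -3.70 permil

-3.7 permil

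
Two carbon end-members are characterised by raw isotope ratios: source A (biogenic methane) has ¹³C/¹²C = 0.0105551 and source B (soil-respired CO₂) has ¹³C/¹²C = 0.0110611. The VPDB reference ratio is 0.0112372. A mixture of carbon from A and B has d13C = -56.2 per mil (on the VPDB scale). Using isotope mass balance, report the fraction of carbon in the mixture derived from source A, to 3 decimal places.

0.900

δ_A = (0.0105551/0.0112372 − 1)×1000 = (0.939300 − 1)×1000 = -60.700 per mil
δ_B = (0.0110611/0.0112372 − 1)×1000 = (0.984329 − 1)×1000 = -15.671 per mil
f_A = (δ_mix − δ_B)/(δ_A − δ_B) = (-56.2 − (-15.671))/(-60.700 − (-15.671))
f_A = -40.529 / -45.029 = 0.9001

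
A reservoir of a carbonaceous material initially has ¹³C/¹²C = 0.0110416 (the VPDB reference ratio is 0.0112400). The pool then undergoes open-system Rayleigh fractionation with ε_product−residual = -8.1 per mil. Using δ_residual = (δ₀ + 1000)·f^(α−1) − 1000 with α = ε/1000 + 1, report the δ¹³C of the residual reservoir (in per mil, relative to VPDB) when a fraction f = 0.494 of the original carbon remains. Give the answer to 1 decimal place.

-12.0 per mil

δ₀ = (0.0110416/0.0112400 − 1)×1000 = (0.982349 − 1)×1000 = -17.651 per mil
α − 1 = ε/1000 = -0.0081
f^(α−1) = 0.494^(-0.0081) = 1.005729
δ_res = (-17.651 + 1000) × 1.005729 − 1000 = 987.976 − 1000 = -12.02 per mil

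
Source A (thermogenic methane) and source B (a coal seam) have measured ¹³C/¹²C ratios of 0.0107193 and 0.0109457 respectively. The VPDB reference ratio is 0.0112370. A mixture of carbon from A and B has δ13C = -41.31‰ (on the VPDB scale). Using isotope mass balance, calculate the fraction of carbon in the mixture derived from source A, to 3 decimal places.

0.764

δ_A = (0.0107193/0.0112370 − 1)×1000 = (0.953929 − 1)×1000 = -46.071‰
δ_B = (0.0109457/0.0112370 − 1)×1000 = (0.974077 − 1)×1000 = -25.923‰
f_A = (δ_mix − δ_B)/(δ_A − δ_B) = (-41.31 − (-25.923))/(-46.071 − (-25.923))
f_A = -15.387 / -20.148 = 0.7637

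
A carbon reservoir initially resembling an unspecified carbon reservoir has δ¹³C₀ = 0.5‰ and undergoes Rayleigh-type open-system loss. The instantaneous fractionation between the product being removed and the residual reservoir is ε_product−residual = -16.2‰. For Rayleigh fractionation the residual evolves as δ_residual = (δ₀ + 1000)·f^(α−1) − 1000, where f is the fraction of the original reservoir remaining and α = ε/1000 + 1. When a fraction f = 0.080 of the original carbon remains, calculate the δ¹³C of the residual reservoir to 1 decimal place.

42.3‰

Rayleigh residual: δ_res = (δ₀ + 1000)·f^(α−1) − 1000
α = ε/1000 + 1 = 0.98380, so α − 1 = -0.01620
f^(α−1) = 0.080^(-0.01620) = 1.041765
δ_res = (0.5 + 1000) × 1.041765 − 1000 = 1042.286 − 1000 = 42.29‰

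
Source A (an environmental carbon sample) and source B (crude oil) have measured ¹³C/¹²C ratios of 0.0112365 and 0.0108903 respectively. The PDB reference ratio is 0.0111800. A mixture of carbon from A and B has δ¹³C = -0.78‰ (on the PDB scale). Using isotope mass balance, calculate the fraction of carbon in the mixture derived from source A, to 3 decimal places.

0.812

δ_A = (0.0112365/0.0111800 − 1)×1000 = (1.005054 − 1)×1000 = 5.054‰
δ_B = (0.0108903/0.0111800 − 1)×1000 = (0.974088 − 1)×1000 = -25.912‰
f_A = (δ_mix − δ_B)/(δ_A − δ_B) = (-0.78 − (-25.912))/(5.054 − (-25.912))
f_A = 25.132 / 30.966 = 0.8116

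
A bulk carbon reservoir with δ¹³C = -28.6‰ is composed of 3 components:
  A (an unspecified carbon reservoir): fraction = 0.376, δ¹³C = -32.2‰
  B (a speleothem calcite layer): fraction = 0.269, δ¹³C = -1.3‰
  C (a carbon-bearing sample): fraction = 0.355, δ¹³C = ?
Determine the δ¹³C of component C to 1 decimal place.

-45.5‰

Isotope mass balance: δ_bulk = Σ fᵢ·δᵢ.
-28.6 = 0.376×(-32.2) + 0.269×(-1.3) + 0.355×δ_C
0.355·δ_C = -28.6 − (-12.457) = -16.143
δ_C = -16.143 / 0.355 = -45.47‰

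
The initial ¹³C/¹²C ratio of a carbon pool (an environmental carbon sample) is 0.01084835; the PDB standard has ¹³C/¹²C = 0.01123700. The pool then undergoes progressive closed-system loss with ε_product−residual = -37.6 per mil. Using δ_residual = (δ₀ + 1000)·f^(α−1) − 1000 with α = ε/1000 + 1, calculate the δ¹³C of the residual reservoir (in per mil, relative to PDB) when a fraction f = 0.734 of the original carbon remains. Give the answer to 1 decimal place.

δ₀ = (0.01084835/0.01123700 − 1)×1000 = (0.965413 − 1)×1000 = -34.587 per mil
α − 1 = ε/1000 = -0.0376
f^(α−1) = 0.734^(-0.0376) = 1.011696
δ_res = (-34.587 + 1000) × 1.011696 − 1000 = 976.704 − 1000 = -23.30 per mil

-23.3 per mil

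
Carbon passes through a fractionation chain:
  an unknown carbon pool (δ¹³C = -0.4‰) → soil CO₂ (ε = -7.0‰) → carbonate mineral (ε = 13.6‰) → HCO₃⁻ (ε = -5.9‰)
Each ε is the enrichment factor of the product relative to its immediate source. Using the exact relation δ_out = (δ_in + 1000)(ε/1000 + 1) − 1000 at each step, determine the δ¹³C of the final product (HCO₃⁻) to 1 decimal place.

0.2‰

step 1: δ = (-0.40 + 1000)·(-7.0/1000 + 1) − 1000 = -7.40‰
step 2: δ = (-7.40 + 1000)·(13.6/1000 + 1) − 1000 = 6.10‰
step 3: δ = (6.10 + 1000)·(-5.9/1000 + 1) − 1000 = 0.17‰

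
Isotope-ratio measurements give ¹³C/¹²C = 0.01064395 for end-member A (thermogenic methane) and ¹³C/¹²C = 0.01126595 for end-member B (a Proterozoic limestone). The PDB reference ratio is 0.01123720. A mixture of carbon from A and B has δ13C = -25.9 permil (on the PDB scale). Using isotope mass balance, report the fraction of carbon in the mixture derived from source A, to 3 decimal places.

δ_A = (0.01064395/0.01123720 − 1)×1000 = (0.947207 − 1)×1000 = -52.793 permil
δ_B = (0.01126595/0.01123720 − 1)×1000 = (1.002558 − 1)×1000 = 2.558 permil
f_A = (δ_mix − δ_B)/(δ_A − δ_B) = (-25.9 − (2.558))/(-52.793 − (2.558))
f_A = -28.458 / -55.352 = 0.5141

0.514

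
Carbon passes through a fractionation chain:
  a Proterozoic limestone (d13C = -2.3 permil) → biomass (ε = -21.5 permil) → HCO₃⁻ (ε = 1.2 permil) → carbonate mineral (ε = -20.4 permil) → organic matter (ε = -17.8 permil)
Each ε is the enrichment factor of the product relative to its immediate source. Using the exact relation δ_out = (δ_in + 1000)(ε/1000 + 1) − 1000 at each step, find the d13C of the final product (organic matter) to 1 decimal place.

step 1: δ = (-2.30 + 1000)·(-21.5/1000 + 1) − 1000 = -23.75 permil
step 2: δ = (-23.75 + 1000)·(1.2/1000 + 1) − 1000 = -22.58 permil
step 3: δ = (-22.58 + 1000)·(-20.4/1000 + 1) − 1000 = -42.52 permil
step 4: δ = (-42.52 + 1000)·(-17.8/1000 + 1) − 1000 = -59.56 permil

-59.6 permil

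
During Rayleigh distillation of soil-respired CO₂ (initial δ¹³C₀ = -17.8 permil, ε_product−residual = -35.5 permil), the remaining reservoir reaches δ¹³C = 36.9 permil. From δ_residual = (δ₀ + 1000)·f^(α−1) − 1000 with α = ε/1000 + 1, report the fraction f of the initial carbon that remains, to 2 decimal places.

0.22

α − 1 = ε/1000 = -0.0355
(δ_res + 1000)/(δ₀ + 1000) = (36.9 + 1000)/(-17.8 + 1000) = 1036.9/982.2 = 1.055691
f = 1.055691^(1/-0.0355) = exp(ln(1.055691)/-0.0355) = exp(0.05420/-0.0355)
f = exp(-1.5266) = 0.2173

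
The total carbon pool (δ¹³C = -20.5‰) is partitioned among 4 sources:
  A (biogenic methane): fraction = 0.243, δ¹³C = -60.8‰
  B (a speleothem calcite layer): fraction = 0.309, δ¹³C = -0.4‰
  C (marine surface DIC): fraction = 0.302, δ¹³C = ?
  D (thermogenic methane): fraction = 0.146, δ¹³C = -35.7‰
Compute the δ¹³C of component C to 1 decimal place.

-1.3‰

Isotope mass balance: δ_bulk = Σ fᵢ·δᵢ.
-20.5 = 0.243×(-60.8) + 0.309×(-0.4) + 0.302×δ_C + 0.146×(-35.7)
0.302·δ_C = -20.5 − (-20.110) = -0.390
δ_C = -0.390 / 0.302 = -1.29‰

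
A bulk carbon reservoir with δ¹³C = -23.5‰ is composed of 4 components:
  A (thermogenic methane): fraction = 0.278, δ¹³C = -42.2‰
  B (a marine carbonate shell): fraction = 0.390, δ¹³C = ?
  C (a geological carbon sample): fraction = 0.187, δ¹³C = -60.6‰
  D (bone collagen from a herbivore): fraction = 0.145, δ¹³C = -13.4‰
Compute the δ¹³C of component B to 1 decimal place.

3.9‰

Isotope mass balance: δ_bulk = Σ fᵢ·δᵢ.
-23.5 = 0.278×(-42.2) + 0.390×δ_B + 0.187×(-60.6) + 0.145×(-13.4)
0.390·δ_B = -23.5 − (-25.007) = 1.507
δ_B = 1.507 / 0.390 = 3.86‰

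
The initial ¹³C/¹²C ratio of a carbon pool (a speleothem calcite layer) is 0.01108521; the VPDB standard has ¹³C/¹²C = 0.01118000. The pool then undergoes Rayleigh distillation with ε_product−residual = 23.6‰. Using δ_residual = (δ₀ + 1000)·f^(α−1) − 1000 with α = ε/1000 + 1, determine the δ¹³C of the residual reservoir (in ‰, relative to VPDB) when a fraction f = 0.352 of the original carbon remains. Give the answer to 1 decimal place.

δ₀ = (0.01108521/0.01118000 − 1)×1000 = (0.991521 − 1)×1000 = -8.479‰
α − 1 = ε/1000 = 0.0236
f^(α−1) = 0.352^(0.0236) = 0.975660
δ_res = (-8.479 + 1000) × 0.975660 − 1000 = 967.388 − 1000 = -32.61‰

-32.6‰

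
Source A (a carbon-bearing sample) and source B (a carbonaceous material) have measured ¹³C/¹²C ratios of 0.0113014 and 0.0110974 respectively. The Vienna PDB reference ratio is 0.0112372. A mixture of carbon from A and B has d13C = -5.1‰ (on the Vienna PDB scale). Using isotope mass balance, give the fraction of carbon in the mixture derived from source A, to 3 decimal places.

0.404

δ_A = (0.0113014/0.0112372 − 1)×1000 = (1.005713 − 1)×1000 = 5.713‰
δ_B = (0.0110974/0.0112372 − 1)×1000 = (0.987559 − 1)×1000 = -12.441‰
f_A = (δ_mix − δ_B)/(δ_A − δ_B) = (-5.1 − (-12.441))/(5.713 − (-12.441))
f_A = 7.341 / 18.154 = 0.4044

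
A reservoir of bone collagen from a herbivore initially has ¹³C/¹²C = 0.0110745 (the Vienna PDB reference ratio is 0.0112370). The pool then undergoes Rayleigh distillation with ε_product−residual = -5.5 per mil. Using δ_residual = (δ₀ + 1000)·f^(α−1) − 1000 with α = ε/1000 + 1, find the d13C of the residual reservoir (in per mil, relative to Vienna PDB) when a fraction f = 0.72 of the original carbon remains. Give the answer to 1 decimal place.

δ₀ = (0.0110745/0.0112370 − 1)×1000 = (0.985539 − 1)×1000 = -14.461 per mil
α − 1 = ε/1000 = -0.0055
f^(α−1) = 0.72^(-0.0055) = 1.001808
δ_res = (-14.461 + 1000) × 1.001808 − 1000 = 987.321 − 1000 = -12.68 per mil

-12.7 per mil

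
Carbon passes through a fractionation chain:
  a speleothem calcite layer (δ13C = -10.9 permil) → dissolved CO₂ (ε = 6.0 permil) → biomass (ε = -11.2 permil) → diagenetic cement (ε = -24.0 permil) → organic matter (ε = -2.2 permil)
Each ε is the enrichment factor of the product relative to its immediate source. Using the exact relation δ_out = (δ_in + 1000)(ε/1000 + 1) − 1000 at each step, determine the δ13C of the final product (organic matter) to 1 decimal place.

-41.8 permil

step 1: δ = (-10.90 + 1000)·(6.0/1000 + 1) − 1000 = -4.97 permil
step 2: δ = (-4.97 + 1000)·(-11.2/1000 + 1) − 1000 = -16.11 permil
step 3: δ = (-16.11 + 1000)·(-24.0/1000 + 1) − 1000 = -39.72 permil
step 4: δ = (-39.72 + 1000)·(-2.2/1000 + 1) − 1000 = -41.84 permil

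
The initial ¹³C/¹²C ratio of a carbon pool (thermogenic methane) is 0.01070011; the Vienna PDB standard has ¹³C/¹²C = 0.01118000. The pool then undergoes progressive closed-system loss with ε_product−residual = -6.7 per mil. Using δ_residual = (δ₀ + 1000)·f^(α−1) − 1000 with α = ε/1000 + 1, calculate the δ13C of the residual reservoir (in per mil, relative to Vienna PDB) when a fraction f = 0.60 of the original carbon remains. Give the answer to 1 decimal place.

δ₀ = (0.01070011/0.01118000 − 1)×1000 = (0.957076 − 1)×1000 = -42.924 per mil
α − 1 = ε/1000 = -0.0067
f^(α−1) = 0.60^(-0.0067) = 1.003428
δ_res = (-42.924 + 1000) × 1.003428 − 1000 = 960.357 − 1000 = -39.64 per mil

-39.6 per mil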